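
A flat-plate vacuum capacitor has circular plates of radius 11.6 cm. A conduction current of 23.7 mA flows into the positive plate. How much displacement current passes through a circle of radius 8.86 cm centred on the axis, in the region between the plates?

By continuity the displacement current in the gap matches the conduction current: I_d = 0.0237 A.
Since J_d is uniform, the enclosed fraction is (r/R)² = 0.5834, giving I_d,enc = 0.0138 A.

0.0138 A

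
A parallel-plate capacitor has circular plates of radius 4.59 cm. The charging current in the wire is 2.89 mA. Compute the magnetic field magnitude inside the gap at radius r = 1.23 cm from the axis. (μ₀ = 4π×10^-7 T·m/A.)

Between the plates the displacement current equals the wire current: I_d = 2.89 mA = 2.89×10^-3 A.
An Ampèrian loop of radius r encloses a fraction (r/R)² of I_d. Then B·2πr = μ₀ I_d (r/R)², giving B = μ₀ I_d r/(2πR²) = 3.37×10^-9 T.

3.37×10^-9 T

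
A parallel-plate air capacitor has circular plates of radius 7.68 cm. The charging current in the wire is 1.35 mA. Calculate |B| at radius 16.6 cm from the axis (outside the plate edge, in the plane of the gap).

1.63×10^-9 T

Between the plates the displacement current equals the wire current: I_d = 1.35 mA = 1.35×10^-3 A.
With r > R the enclosed displacement current is the full I_d; B = μ₀ I_d / (2πr) = 1.63×10^-9 T.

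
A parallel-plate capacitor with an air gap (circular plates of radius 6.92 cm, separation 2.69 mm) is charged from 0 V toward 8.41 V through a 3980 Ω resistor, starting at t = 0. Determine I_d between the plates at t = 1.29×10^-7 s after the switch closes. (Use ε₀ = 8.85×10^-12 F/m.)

C = ε₀A/d = (8.85×10^-12)(0.01504)/(2.69×10^-3) = 4.948×10^-11 F, so τ = RC = 1.969×10^-7 s.
The conduction current is I(t) = (V₀/R) e^(−t/τ), and the displacement current between the plates equals it.
t/τ = 0.6552; I_d = (8.41/3980) · e^(−0.6552) = (2.113×10^-3)(0.5193) = 1.10×10^-3 A.

1.10×10^-3 A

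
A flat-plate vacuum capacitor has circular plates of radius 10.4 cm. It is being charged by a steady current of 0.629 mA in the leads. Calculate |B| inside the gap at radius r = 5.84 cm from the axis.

6.79×10^-10 T

No conduction current crosses the gap, so I_d there equals the 6.29×10^-4 A in the leads.
For r < R the Ampère–Maxwell law gives B(2πr) = μ₀ I_d (r²/R²), so B = μ₀ I_d r/(2πR²) = (4π×10^-7)(6.29×10^-4)(0.0584)/(2π·0.104²) = 6.79×10^-10 T.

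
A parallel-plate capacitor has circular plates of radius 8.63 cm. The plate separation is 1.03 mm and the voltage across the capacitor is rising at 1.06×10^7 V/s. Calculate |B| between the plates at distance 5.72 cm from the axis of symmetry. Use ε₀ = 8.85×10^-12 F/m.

3.27×10^-9 T

I_d = C dV/dt with C = ε₀πR²/d = 2.011×10^-10 F, so I_d = (2.011×10^-10)(1.06×10^7) = 2.132×10^-3 A.
∮B·dl = μ₀ I_d,enc with I_d,enc = I_d r²/R² = 9.366×10^-4 A; so B = μ₀ I_d,enc/(2πr) = 3.27×10^-9 T.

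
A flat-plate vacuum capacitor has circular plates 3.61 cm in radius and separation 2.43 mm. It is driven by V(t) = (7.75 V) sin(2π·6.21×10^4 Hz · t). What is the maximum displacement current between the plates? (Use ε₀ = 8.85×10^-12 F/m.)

The displacement current equals the conduction current C dV/dt, which peaks at C V₀ ω.
With C = ε₀A/d = (8.85×10^-12)(4.094×10^-3)/(2.43×10^-3) = 1.491×10^-11 F and ω = 2πf = 3.902×10^5 rad/s, I_d,max = (1.491×10^-11)(7.75)(3.902×10^5) = 4.51×10^-5 A.

4.51×10^-5 A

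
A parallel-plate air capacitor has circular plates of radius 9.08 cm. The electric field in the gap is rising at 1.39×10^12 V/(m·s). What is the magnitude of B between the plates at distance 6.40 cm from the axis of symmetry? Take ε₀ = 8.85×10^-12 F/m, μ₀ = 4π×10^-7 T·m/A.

4.95×10^-7 T

I_d = ε₀ dΦ_E/dt = ε₀ πR² (dE/dt) = (8.85×10^-12)(0.02590)(1.39×10^12) = 0.3186 A through the full plate area.
An Ampèrian loop of radius r encloses a fraction (r/R)² of I_d. Then B·2πr = μ₀ I_d (r/R)², giving B = μ₀ I_d r/(2πR²) = 4.95×10^-7 T.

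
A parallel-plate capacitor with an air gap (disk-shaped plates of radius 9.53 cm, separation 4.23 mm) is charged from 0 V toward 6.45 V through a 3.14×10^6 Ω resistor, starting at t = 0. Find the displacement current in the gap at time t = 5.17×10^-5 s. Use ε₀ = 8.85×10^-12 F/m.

With C = ε₀A/d = (8.85×10^-12)(0.02853)/(4.23×10^-3) = 5.969×10^-11 F, the time constant is τ = RC = 1.874×10^-4 s, so t/τ = 0.2759 and e^(−t/τ) = 0.7589.
I_d = I_cond = (V₀/R) e^(−t/τ) = (2.054×10^-6)(0.7589) = 1.56×10^-6 A.

1.56×10^-6 A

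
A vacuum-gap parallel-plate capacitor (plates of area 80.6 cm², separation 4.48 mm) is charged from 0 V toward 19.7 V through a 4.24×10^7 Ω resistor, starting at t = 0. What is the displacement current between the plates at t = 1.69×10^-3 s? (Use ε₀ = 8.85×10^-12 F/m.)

C = ε₀A/d = (8.85×10^-12)(8.06×10^-3)/(4.48×10^-3) = 1.592×10^-11 F and τ = RC = 6.750×10^-4 s. I_d in the gap equals the RC charging current.
I_d(t) = (V₀/R) e^(−t/τ) = 4.646×10^-7 · e^(−2.504) = 3.80×10^-8 A.

3.80×10^-8 A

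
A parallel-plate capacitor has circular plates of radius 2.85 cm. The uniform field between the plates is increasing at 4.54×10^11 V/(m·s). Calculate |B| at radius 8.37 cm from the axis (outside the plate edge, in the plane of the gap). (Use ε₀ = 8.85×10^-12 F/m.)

Through the whole plate area (πR² = 2.552×10^-3 m²), I_d = ε₀ πR² dE/dt = 0.01025 A.
With r > R the enclosed displacement current is the full I_d; B = μ₀ I_d / (2πr) = 2.45×10^-8 T.

2.45×10^-8 T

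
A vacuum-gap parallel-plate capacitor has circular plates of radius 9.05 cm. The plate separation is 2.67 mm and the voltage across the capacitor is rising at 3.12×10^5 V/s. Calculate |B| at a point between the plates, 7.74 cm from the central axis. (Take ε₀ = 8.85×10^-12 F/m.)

5.03×10^-11 T

I_d = C dV/dt with C = ε₀πR²/d = 8.528×10^-11 F, so I_d = (8.528×10^-11)(3.12×10^5) = 2.661×10^-5 A.
An Ampèrian loop of radius r encloses a fraction (r/R)² of I_d. Then B·2πr = μ₀ I_d (r/R)², giving B = μ₀ I_d r/(2πR²) = 5.03×10^-11 T.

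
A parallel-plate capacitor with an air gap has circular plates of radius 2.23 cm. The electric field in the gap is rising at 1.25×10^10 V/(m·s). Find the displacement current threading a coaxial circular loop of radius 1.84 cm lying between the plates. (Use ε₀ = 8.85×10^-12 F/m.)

1.18×10^-4 A

I_d = ε₀ dΦ_E/dt = ε₀ πR² (dE/dt) = (8.85×10^-12)(1.562×10^-3)(1.25×10^10) = 1.728×10^-4 A through the full plate area.
Through an area πr² the displacement current is I_d·(πr²/πR²) = I_d (r/R)² = 1.18×10^-4 A.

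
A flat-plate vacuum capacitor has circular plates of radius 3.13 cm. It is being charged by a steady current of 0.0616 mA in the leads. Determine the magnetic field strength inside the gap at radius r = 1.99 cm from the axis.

By continuity the displacement current in the gap matches the conduction current: I_d = 6.16×10^-5 A.
∮B·dl = μ₀ I_d,enc with I_d,enc = I_d r²/R² = 2.490×10^-5 A; so B = μ₀ I_d,enc/(2πr) = 2.50×10^-10 T.

2.50×10^-10 T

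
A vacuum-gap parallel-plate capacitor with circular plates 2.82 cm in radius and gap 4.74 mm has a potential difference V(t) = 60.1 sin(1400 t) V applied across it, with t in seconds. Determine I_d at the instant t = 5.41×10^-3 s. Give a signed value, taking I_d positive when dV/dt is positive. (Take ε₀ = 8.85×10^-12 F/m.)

dE/dt = (V₀ω/d)·cos(ωt) with ωt = 7.574 rad: (60.1)(1400)(0.2763)/(4.74×10^-3) = 4.905×10^6 V/(m·s).
I_d = ε₀ A dE/dt = (8.85×10^-12)(2.498×10^-3)(4.905×10^6) = 1.08×10^-7 A.

1.08×10^-7 A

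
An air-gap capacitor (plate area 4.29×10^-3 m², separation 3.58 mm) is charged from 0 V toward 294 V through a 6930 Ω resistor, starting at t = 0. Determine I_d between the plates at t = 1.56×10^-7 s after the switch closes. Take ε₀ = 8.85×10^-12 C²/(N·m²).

5.08×10^-3 A

C = ε₀A/d = (8.85×10^-12)(4.29×10^-3)/(3.58×10^-3) = 1.061×10^-11 F, so τ = RC = 7.353×10^-8 s.
The conduction current is I(t) = (V₀/R) e^(−t/τ), and the displacement current between the plates equals it.
t/τ = 2.122; I_d = (294/6930) · e^(−2.122) = (0.04242)(0.1198) = 5.08×10^-3 A.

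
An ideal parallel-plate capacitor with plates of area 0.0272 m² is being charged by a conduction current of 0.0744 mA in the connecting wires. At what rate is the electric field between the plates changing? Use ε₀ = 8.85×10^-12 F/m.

Charge continuity gives I_d = I = 7.44×10^-5 A between the plates.
Inverting I_d = ε₀ A dE/dt gives dE/dt = 7.44×10^-5 / (8.85×10^-12 · 0.0272) = 3.09×10^8 V/(m·s).

3.09×10^8 V/(m·s)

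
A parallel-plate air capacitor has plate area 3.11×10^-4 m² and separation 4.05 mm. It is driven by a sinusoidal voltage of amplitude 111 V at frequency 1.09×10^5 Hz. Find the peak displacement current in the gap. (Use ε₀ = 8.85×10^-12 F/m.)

5.17×10^-5 A

C = ε₀A/d = (8.85×10^-12)(3.11×10^-4)/(4.05×10^-3) = 6.796×10^-13 F; ω = 2πf = 6.849×10^5 rad/s.
I_d = C dV/dt, so |I_d|_max = C V₀ ω = (6.796×10^-13)(111)(6.849×10^5) = 5.17×10^-5 A.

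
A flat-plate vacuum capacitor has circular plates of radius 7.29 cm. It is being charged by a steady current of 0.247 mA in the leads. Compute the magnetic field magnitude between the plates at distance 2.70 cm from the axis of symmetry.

By continuity the displacement current in the gap matches the conduction current: I_d = 2.47×10^-4 A.
∮B·dl = μ₀ I_d,enc with I_d,enc = I_d r²/R² = 3.388×10^-5 A; so B = μ₀ I_d,enc/(2πr) = 2.51×10^-10 T.

2.51×10^-10 T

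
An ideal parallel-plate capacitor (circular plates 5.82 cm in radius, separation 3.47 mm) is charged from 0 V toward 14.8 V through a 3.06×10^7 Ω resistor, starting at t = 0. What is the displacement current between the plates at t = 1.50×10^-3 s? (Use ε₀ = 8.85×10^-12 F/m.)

C = ε₀A/d = (8.85×10^-12)(0.01064)/(3.47×10^-3) = 2.714×10^-11 F, so τ = RC = 8.305×10^-4 s.
The conduction current is I(t) = (V₀/R) e^(−t/τ), and the displacement current between the plates equals it.
t/τ = 1.806; I_d = (14.8/3.06×10^7) · e^(−1.806) = (4.837×10^-7)(0.1643) = 7.95×10^-8 A.

7.95×10^-8 A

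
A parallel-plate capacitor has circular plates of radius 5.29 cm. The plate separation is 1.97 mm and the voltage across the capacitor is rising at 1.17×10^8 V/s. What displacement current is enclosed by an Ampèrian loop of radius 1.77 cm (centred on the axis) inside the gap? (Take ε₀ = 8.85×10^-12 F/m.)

With E = V/d, dE/dt = 5.939×10^10 V/(m·s) and πR² = 8.791×10^-3 m², giving I_d = ε₀ πR² dE/dt = 4.621×10^-3 A.
Through an area πr² the displacement current is I_d·(πr²/πR²) = I_d (r/R)² = 5.17×10^-4 A.

5.17×10^-4 A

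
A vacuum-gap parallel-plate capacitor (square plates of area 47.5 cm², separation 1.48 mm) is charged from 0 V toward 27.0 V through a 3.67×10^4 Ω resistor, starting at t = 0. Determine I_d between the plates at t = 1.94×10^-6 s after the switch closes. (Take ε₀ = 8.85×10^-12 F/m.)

1.14×10^-4 A

C = ε₀A/d = (8.85×10^-12)(4.75×10^-3)/(1.48×10^-3) = 2.840×10^-11 F, so τ = RC = 1.042×10^-6 s.
The conduction current is I(t) = (V₀/R) e^(−t/τ), and the displacement current between the plates equals it.
t/τ = 1.862; I_d = (27.0/3.67×10^4) · e^(−1.862) = (7.357×10^-4)(0.1554) = 1.14×10^-4 A.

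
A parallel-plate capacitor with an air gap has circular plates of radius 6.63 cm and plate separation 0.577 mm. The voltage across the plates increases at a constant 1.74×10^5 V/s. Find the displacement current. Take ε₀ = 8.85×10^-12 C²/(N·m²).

The field between the plates is E = V/d, so dE/dt = (1.74×10^5)/(5.77×10^-4 m) = 3.016×10^8 V/(m·s).
I_d = ε₀ A (dE/dt) = (8.85×10^-12)(0.01381)(3.016×10^8) = 3.69×10^-5 A.

3.69×10^-5 A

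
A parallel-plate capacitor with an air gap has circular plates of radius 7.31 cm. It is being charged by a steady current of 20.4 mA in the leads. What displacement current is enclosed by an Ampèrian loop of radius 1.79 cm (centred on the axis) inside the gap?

No conduction current crosses the gap, so I_d there equals the 0.0204 A in the leads.
Through an area πr² the displacement current is I_d·(πr²/πR²) = I_d (r/R)² = 1.22×10^-3 A.

1.22×10^-3 A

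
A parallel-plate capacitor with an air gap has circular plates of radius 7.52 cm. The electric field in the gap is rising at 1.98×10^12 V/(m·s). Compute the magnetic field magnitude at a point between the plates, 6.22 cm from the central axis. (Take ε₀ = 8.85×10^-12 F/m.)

Through the whole plate area (πR² = 0.01777 m²), I_d = ε₀ πR² dE/dt = 0.3114 A.
An Ampèrian loop of radius r encloses a fraction (r/R)² of I_d. Then B·2πr = μ₀ I_d (r/R)², giving B = μ₀ I_d r/(2πR²) = 6.85×10^-7 T.

6.85×10^-7 T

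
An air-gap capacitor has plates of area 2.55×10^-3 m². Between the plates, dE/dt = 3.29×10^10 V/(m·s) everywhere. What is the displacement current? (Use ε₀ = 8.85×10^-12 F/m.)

7.42×10^-4 A

I_d = ε₀ A (dE/dt) = (8.85×10^-12)(2.55×10^-3 m²)(3.29×10^10) = 7.42×10^-4 A.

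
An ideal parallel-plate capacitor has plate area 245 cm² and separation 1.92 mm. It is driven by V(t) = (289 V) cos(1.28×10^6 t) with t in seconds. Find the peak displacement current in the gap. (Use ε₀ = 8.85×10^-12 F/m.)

The displacement current equals the conduction current C dV/dt, which peaks at C V₀ ω.
With C = ε₀A/d = (8.85×10^-12)(0.0245)/(1.92×10^-3) = 1.129×10^-10 F and ω = 1.28×10^6 rad/s, I_d,max = (1.129×10^-10)(289)(1.28×10^6) = 0.0418 A.

0.0418 A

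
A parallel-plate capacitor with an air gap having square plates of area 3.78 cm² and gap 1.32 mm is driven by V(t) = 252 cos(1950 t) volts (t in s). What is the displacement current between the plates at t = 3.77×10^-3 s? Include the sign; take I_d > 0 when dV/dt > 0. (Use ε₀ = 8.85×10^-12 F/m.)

-1.09×10^-6 A

dV/dt = (252)(1950)·−sin(7.3515) = -4.307×10^5 V/s.
I_d = C dV/dt with C = ε₀A/d = (8.85×10^-12)(3.78×10^-4)/(1.32×10^-3) = 2.534×10^-12 F, so I_d = (2.534×10^-12)(-4.307×10^5) = -1.09×10^-6 A.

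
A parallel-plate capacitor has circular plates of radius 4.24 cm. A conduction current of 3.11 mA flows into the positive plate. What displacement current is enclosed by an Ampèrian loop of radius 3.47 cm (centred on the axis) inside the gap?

2.08×10^-3 A

By continuity the displacement current in the gap matches the conduction current: I_d = 3.11×10^-3 A.
Since J_d is uniform, the enclosed fraction is (r/R)² = 0.6698, giving I_d,enc = 2.08×10^-3 A.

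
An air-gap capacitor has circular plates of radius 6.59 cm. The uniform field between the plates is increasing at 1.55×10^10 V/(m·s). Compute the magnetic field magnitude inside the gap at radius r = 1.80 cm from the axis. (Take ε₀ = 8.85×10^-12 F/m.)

1.55×10^-9 T

Total displacement current: I_d = ε₀(πR²)(dE/dt) = (8.85×10^-12)(0.01364)(1.55×10^10) = 1.871×10^-3 A.
For r < R the Ampère–Maxwell law gives B(2πr) = μ₀ I_d (r²/R²), so B = μ₀ I_d r/(2πR²) = (4π×10^-7)(1.871×10^-3)(0.0180)/(2π·0.0659²) = 1.55×10^-9 T.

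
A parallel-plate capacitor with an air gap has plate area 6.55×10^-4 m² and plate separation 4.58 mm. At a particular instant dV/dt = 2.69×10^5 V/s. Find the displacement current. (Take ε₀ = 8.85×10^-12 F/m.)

3.40×10^-7 A

The field between the plates is E = V/d, so dE/dt = (2.69×10^5)/(4.58×10^-3 m) = 5.873×10^7 V/(m·s).
I_d = ε₀ A (dE/dt) = (8.85×10^-12)(6.55×10^-4)(5.873×10^7) = 3.40×10^-7 A.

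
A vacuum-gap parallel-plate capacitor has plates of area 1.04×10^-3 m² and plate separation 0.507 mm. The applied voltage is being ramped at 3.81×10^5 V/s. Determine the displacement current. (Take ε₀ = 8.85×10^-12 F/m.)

E = V/d so dE/dt = (dV/dt)/d = 7.515×10^8 V/(m·s), and I_d = ε₀ A dE/dt = (8.85×10^-12)(1.04×10^-3)(7.515×10^8) = 6.92×10^-6 A.

6.92×10^-6 A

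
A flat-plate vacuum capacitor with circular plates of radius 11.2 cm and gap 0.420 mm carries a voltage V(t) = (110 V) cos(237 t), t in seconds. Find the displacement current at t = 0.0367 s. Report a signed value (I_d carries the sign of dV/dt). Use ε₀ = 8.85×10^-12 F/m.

-1.44×10^-5 A

dV/dt = (110)(237)·−sin(8.6979) = -1.732×10^4 V/s.
I_d = C dV/dt with C = ε₀A/d = (8.85×10^-12)(0.03941)/(4.20×10^-4) = 8.304×10^-10 F, so I_d = (8.304×10^-10)(-1.732×10^4) = -1.44×10^-5 A.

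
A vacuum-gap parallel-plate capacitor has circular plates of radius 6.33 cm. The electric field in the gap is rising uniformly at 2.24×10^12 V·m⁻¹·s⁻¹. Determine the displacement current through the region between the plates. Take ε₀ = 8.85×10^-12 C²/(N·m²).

I_d = ε₀ A (dE/dt) = (8.85×10^-12)(0.01259 m²)(2.24×10^12) = 0.250 A.

0.250 A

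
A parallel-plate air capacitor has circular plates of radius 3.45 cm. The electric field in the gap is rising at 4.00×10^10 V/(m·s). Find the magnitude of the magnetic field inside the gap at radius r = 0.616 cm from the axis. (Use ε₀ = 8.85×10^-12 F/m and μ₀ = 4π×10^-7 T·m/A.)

I_d = ε₀ dΦ_E/dt = ε₀ πR² (dE/dt) = (8.85×10^-12)(3.739×10^-3)(4.00×10^10) = 1.324×10^-3 A through the full plate area.
∮B·dl = μ₀ I_d,enc with I_d,enc = I_d r²/R² = 4.221×10^-5 A; so B = μ₀ I_d,enc/(2πr) = 1.37×10^-9 T.

1.37×10^-9 T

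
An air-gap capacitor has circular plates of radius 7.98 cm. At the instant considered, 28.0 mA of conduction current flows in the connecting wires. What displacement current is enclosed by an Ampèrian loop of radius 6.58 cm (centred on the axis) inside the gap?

Between the plates the displacement current equals the wire current: I_d = 28.0 mA = 0.0280 A.
The field is uniform, so I_d,enc = I_d (r/R)² = (0.0280)(6.58/7.98)² = 0.0190 A.

0.0190 A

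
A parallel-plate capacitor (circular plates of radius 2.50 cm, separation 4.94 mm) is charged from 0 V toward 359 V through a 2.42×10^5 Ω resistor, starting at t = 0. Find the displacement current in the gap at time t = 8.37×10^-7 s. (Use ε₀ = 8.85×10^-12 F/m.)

5.55×10^-4 A

With C = ε₀A/d = (8.85×10^-12)(1.963×10^-3)/(4.94×10^-3) = 3.517×10^-12 F, the time constant is τ = RC = 8.511×10^-7 s, so t/τ = 0.9834 and e^(−t/τ) = 0.3740.
I_d = I_cond = (V₀/R) e^(−t/τ) = (1.483×10^-3)(0.3740) = 5.55×10^-4 A.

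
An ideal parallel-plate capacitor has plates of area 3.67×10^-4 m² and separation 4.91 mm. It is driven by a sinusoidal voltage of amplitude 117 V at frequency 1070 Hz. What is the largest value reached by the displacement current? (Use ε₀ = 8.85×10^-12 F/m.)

The displacement current equals the conduction current C dV/dt, which peaks at C V₀ ω.
With C = ε₀A/d = (8.85×10^-12)(3.67×10^-4)/(4.91×10^-3) = 6.615×10^-13 F and ω = 2πf = 6723 rad/s, I_d,max = (6.615×10^-13)(117)(6723) = 5.20×10^-7 A.

5.20×10^-7 A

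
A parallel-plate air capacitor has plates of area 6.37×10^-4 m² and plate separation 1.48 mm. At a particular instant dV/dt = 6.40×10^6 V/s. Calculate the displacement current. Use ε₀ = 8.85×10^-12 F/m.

2.44×10^-5 A

C = ε₀A/d = (8.85×10^-12)(6.37×10^-4)/(1.48×10^-3) = 3.809×10^-12 F.
I_d = C dV/dt = (3.809×10^-12)(6.40×10^6) = 2.44×10^-5 A.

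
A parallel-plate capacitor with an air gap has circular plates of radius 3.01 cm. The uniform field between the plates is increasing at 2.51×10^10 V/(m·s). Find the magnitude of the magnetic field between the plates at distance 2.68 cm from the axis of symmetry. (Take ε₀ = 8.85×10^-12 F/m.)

3.74×10^-9 T

Through the whole plate area (πR² = 2.846×10^-3 m²), I_d = ε₀ πR² dE/dt = 6.322×10^-4 A.
An Ampèrian loop of radius r encloses a fraction (r/R)² of I_d. Then B·2πr = μ₀ I_d (r/R)², giving B = μ₀ I_d r/(2πR²) = 3.74×10^-9 T.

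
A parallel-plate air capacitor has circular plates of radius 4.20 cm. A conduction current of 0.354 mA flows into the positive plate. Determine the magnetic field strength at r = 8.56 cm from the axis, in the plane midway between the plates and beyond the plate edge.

By continuity the displacement current in the gap matches the conduction current: I_d = 3.54×10^-4 A.
With r > R the enclosed displacement current is the full I_d; B = μ₀ I_d / (2πr) = 8.27×10^-10 T.

8.27×10^-10 T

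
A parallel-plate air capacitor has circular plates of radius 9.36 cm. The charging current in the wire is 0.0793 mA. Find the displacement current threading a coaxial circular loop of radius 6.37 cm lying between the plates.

3.67×10^-5 A

By continuity the displacement current in the gap matches the conduction current: I_d = 7.93×10^-5 A.
Since J_d is uniform, the enclosed fraction is (r/R)² = 0.4632, giving I_d,enc = 3.67×10^-5 A.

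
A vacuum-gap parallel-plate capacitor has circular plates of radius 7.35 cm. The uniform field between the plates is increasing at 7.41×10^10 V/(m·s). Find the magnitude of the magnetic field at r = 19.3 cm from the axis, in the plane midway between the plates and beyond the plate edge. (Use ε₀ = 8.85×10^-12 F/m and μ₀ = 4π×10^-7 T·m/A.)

I_d = ε₀ dΦ_E/dt = ε₀ πR² (dE/dt) = (8.85×10^-12)(0.01697)(7.41×10^10) = 0.01113 A through the full plate area.
Outside the plates the loop encloses all of I_d, so B·2πr = μ₀ I_d and B = 1.15×10^-8 T.

1.15×10^-8 T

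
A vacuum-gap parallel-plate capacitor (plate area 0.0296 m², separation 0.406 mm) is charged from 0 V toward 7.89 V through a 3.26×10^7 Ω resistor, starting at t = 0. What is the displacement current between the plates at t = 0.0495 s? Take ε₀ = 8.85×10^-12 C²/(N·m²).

C = ε₀A/d = (8.85×10^-12)(0.0296)/(4.06×10^-4) = 6.452×10^-10 F and τ = RC = 0.02103 s. I_d in the gap equals the RC charging current.
I_d(t) = (V₀/R) e^(−t/τ) = 2.420×10^-7 · e^(−2.354) = 2.30×10^-8 A.

2.30×10^-8 A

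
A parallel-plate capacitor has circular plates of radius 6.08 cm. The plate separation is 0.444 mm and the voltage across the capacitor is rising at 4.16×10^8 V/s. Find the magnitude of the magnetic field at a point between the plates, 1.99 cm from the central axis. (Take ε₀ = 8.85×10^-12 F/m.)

1.04×10^-7 T

With E = V/d, dE/dt = 9.369×10^11 V/(m·s) and πR² = 0.01161 m², giving I_d = ε₀ πR² dE/dt = 0.09627 A.
An Ampèrian loop of radius r encloses a fraction (r/R)² of I_d. Then B·2πr = μ₀ I_d (r/R)², giving B = μ₀ I_d r/(2πR²) = 1.04×10^-7 T.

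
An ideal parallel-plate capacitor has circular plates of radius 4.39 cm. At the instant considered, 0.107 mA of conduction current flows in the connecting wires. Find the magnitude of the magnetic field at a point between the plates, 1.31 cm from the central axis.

By continuity the displacement current in the gap matches the conduction current: I_d = 1.07×10^-4 A.
∮B·dl = μ₀ I_d,enc with I_d,enc = I_d r²/R² = 9.528×10^-6 A; so B = μ₀ I_d,enc/(2πr) = 1.45×10^-10 T.

1.45×10^-10 T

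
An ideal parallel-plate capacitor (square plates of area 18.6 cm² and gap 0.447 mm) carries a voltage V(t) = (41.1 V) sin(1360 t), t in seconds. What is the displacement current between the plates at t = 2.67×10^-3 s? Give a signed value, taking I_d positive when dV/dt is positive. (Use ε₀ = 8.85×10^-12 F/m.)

C = ε₀A/d = (8.85×10^-12)(1.86×10^-3)/(4.47×10^-4) = 3.683×10^-11 F. dV/dt = V₀ω·cos(ωt); at ωt = 3.6312 rad this factor is -0.8825.
I_d = C dV/dt = (3.683×10^-11)(41.1)(1360)(-0.8825) = -1.82×10^-6 A.

-1.82×10^-6 A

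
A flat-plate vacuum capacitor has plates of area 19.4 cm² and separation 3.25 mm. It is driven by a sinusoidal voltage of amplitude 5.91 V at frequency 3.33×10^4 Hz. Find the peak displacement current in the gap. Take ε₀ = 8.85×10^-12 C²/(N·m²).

(dE/dt)_max = V₀ω/d = 3.804×10^8 V/(m·s); ω = 2πf = 2.092×10^5 rad/s.
I_d,max = ε₀ A (dE/dt)_max = (8.85×10^-12)(1.94×10^-3)(3.804×10^8) = 6.53×10^-6 A.

6.53×10^-6 A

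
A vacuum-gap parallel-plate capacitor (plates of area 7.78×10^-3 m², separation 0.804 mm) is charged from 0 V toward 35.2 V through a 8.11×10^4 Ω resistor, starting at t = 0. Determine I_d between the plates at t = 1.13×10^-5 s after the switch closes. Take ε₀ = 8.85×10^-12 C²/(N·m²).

8.53×10^-5 A

With C = ε₀A/d = (8.85×10^-12)(7.78×10^-3)/(8.04×10^-4) = 8.564×10^-11 F, the time constant is τ = RC = 6.945×10^-6 s, so t/τ = 1.627 and e^(−t/τ) = 0.1965.
I_d = I_cond = (V₀/R) e^(−t/τ) = (4.340×10^-4)(0.1965) = 8.53×10^-5 A.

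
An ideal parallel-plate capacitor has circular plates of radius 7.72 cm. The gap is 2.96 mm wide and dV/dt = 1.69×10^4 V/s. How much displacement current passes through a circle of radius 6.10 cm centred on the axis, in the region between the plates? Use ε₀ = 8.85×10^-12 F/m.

5.91×10^-7 A

dE/dt = (dV/dt)/d = 5.709×10^6 V/(m·s); I_d = ε₀(πR²)(dE/dt) = (8.85×10^-12)(0.01872)(5.709×10^6) = 9.458×10^-7 A.
Through an area πr² the displacement current is I_d·(πr²/πR²) = I_d (r/R)² = 5.91×10^-7 A.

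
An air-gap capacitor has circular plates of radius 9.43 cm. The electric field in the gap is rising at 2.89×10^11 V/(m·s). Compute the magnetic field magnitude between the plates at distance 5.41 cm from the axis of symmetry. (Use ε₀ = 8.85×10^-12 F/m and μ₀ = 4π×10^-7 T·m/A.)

8.69×10^-8 T

Total displacement current: I_d = ε₀(πR²)(dE/dt) = (8.85×10^-12)(0.02794)(2.89×10^11) = 0.07146 A.
An Ampèrian loop of radius r encloses a fraction (r/R)² of I_d. Then B·2πr = μ₀ I_d (r/R)², giving B = μ₀ I_d r/(2πR²) = 8.69×10^-8 T.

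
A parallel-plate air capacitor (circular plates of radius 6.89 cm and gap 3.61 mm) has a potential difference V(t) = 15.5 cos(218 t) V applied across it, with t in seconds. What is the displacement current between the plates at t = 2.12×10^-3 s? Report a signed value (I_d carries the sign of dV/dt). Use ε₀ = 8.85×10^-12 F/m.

dV/dt = (15.5)(218)·−sin(0.46216) = -1507 V/s.
I_d = C dV/dt with C = ε₀A/d = (8.85×10^-12)(0.01491)/(3.61×10^-3) = 3.655×10^-11 F, so I_d = (3.655×10^-11)(-1507) = -5.51×10^-8 A.

-5.51×10^-8 A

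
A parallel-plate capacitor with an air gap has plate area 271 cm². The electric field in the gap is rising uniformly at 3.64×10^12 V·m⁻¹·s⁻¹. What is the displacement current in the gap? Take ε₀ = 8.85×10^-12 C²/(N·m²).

I_d = ε₀ A (dE/dt) = (8.85×10^-12)(0.0271 m²)(3.64×10^12) = 0.873 A.

0.873 A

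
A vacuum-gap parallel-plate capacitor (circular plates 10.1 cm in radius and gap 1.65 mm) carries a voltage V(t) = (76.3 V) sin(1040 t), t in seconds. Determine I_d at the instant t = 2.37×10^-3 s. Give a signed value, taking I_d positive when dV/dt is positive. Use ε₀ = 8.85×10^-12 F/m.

-1.06×10^-5 A

dE/dt = (V₀ω/d)·cos(ωt) with ωt = 2.4648 rad: (76.3)(1040)(-0.7796)/(1.65×10^-3) = -3.749×10^7 V/(m·s).
I_d = ε₀ A dE/dt = (8.85×10^-12)(0.03205)(-3.749×10^7) = -1.06×10^-5 A.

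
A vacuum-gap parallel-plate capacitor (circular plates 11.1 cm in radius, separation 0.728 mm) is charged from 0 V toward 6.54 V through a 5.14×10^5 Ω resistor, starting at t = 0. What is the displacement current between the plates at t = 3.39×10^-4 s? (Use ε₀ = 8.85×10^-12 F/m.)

With C = ε₀A/d = (8.85×10^-12)(0.03871)/(7.28×10^-4) = 4.706×10^-10 F, the time constant is τ = RC = 2.419×10^-4 s, so t/τ = 1.401 and e^(−t/τ) = 0.2464.
I_d = I_cond = (V₀/R) e^(−t/τ) = (1.272×10^-5)(0.2464) = 3.13×10^-6 A.

3.13×10^-6 A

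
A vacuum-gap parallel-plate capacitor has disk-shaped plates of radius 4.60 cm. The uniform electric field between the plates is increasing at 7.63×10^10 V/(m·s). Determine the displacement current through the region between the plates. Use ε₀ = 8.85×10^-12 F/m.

I_d = ε₀ A (dE/dt) = (8.85×10^-12)(6.648×10^-3 m²)(7.63×10^10) = 4.49×10^-3 A.

4.49×10^-3 A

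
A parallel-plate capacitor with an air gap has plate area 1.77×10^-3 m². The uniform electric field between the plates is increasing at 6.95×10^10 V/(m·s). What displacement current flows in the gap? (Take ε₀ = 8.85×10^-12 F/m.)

1.09×10^-3 A

The displacement current is ε₀ times dΦ_E/dt = ε₀ A dE/dt = (8.85×10^-12)(1.77×10^-3)(6.95×10^10) = 1.09×10^-3 A.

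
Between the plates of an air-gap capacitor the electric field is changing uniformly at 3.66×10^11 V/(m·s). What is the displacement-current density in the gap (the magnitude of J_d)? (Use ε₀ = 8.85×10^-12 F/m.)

3.24 A/m²

J_d = ε₀ dE/dt = (8.85×10^-12)(3.66×10^11) = 3.24 A/m².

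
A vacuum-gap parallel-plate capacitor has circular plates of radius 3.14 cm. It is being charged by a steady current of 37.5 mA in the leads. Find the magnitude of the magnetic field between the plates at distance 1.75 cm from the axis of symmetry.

1.33×10^-7 T

No conduction current crosses the gap, so I_d there equals the 0.0375 A in the leads.
An Ampèrian loop of radius r encloses a fraction (r/R)² of I_d. Then B·2πr = μ₀ I_d (r/R)², giving B = μ₀ I_d r/(2πR²) = 1.33×10^-7 T.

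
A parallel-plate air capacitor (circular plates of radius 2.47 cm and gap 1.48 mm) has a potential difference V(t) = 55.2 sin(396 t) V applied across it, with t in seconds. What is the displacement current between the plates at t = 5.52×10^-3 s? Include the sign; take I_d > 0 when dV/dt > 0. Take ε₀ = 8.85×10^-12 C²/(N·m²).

dV/dt = (55.2)(396)·cos(2.18592) = -1.261×10^4 V/s.
I_d = C dV/dt with C = ε₀A/d = (8.85×10^-12)(1.917×10^-3)/(1.48×10^-3) = 1.146×10^-11 F, so I_d = (1.146×10^-11)(-1.261×10^4) = -1.45×10^-7 A.

-1.45×10^-7 A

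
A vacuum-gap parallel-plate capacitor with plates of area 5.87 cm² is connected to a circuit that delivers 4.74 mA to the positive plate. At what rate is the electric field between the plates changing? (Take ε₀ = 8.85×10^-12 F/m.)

Charge continuity gives I_d = I = 4.74×10^-3 A between the plates.
Inverting I_d = ε₀ A dE/dt gives dE/dt = 4.74×10^-3 / (8.85×10^-12 · 5.87×10^-4) = 9.12×10^11 V/(m·s).

9.12×10^11 V/(m·s)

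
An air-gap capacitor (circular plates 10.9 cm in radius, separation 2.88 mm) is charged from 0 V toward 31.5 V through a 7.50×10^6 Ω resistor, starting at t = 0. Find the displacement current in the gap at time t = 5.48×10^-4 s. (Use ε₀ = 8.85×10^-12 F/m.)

2.22×10^-6 A

C = ε₀A/d = (8.85×10^-12)(0.03733)/(2.88×10^-3) = 1.147×10^-10 F, so τ = RC = 8.603×10^-4 s.
The conduction current is I(t) = (V₀/R) e^(−t/τ), and the displacement current between the plates equals it.
t/τ = 0.6370; I_d = (31.5/7.50×10^6) · e^(−0.6370) = (4.200×10^-6)(0.5289) = 2.22×10^-6 A.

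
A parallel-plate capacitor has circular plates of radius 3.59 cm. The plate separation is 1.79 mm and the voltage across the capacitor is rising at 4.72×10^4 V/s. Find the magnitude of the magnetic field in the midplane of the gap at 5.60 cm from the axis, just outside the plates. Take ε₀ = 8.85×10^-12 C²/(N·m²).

3.37×10^-12 T

dE/dt = (dV/dt)/d = 2.637×10^7 V/(m·s); I_d = ε₀(πR²)(dE/dt) = (8.85×10^-12)(4.049×10^-3)(2.637×10^7) = 9.449×10^-7 A.
Outside the plates the loop encloses all of I_d, so B·2πr = μ₀ I_d and B = 3.37×10^-12 T.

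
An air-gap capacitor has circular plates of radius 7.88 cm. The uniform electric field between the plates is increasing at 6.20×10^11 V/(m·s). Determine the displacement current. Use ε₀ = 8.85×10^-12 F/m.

With a uniform field, Φ_E = EA, so I_d = ε₀ A dE/dt = 0.107 A.

0.107 A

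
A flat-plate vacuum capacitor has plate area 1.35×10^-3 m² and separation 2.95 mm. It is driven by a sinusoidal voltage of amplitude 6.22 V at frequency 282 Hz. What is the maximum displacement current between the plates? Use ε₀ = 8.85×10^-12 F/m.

The displacement current equals the conduction current C dV/dt, which peaks at C V₀ ω.
With C = ε₀A/d = (8.85×10^-12)(1.35×10^-3)/(2.95×10^-3) = 4.050×10^-12 F and ω = 2πf = 1772 rad/s, I_d,max = (4.050×10^-12)(6.22)(1772) = 4.46×10^-8 A.

4.46×10^-8 A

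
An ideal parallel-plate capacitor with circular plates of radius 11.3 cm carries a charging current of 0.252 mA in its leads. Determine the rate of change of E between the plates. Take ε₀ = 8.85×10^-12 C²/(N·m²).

The displacement current between the plates equals the conduction current, I_d = 0.252 mA.
Since I_d = ε₀ A dE/dt, dE/dt = I_d/(ε₀A) = (2.52×10^-4)/((8.85×10^-12)(0.04011)) = 7.10×10^8 V/(m·s).

7.10×10^8 V/(m·s)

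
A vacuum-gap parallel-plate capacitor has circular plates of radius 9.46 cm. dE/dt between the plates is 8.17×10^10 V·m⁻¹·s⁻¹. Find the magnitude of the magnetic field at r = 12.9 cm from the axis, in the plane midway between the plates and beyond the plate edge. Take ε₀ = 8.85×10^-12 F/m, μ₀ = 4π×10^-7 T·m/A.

3.15×10^-8 T

Through the whole plate area (πR² = 0.02811 m²), I_d = ε₀ πR² dE/dt = 0.02032 A.
With r > R the enclosed displacement current is the full I_d; B = μ₀ I_d / (2πr) = 3.15×10^-8 T.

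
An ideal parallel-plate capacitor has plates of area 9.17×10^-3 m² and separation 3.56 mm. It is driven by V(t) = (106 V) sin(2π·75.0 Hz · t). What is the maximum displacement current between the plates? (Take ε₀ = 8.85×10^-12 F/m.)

1.14×10^-6 A

(dE/dt)_max = V₀ω/d = 1.403×10^7 V/(m·s); ω = 2πf = 471.2 rad/s.
I_d,max = ε₀ A (dE/dt)_max = (8.85×10^-12)(9.17×10^-3)(1.403×10^7) = 1.14×10^-6 A.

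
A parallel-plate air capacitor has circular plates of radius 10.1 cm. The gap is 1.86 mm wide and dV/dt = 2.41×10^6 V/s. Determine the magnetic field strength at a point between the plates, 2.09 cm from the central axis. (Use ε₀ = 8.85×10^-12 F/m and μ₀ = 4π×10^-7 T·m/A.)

1.51×10^-10 T

dE/dt = (dV/dt)/d = 1.296×10^9 V/(m·s); I_d = ε₀(πR²)(dE/dt) = (8.85×10^-12)(0.03205)(1.296×10^9) = 3.676×10^-4 A.
For r < R the Ampère–Maxwell law gives B(2πr) = μ₀ I_d (r²/R²), so B = μ₀ I_d r/(2πR²) = (4π×10^-7)(3.676×10^-4)(0.0209)/(2π·0.101²) = 1.51×10^-10 T.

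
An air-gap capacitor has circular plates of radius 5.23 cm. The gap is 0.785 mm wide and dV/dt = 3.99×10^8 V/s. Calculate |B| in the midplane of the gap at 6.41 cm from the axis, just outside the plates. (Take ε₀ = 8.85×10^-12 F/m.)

I_d = C dV/dt with C = ε₀πR²/d = 9.688×10^-11 F, so I_d = (9.688×10^-11)(3.99×10^8) = 0.03866 A.
With r > R the enclosed displacement current is the full I_d; B = μ₀ I_d / (2πr) = 1.21×10^-7 T.

1.21×10^-7 T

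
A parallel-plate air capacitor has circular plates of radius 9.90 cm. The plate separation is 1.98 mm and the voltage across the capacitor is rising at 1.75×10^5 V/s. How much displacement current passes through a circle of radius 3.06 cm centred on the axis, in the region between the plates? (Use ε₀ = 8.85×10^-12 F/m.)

dE/dt = (dV/dt)/d = 8.838×10^7 V/(m·s); I_d = ε₀(πR²)(dE/dt) = (8.85×10^-12)(0.03079)(8.838×10^7) = 2.408×10^-5 A.
The field is uniform, so I_d,enc = I_d (r/R)² = (2.408×10^-5)(3.06/9.90)² = 2.30×10^-6 A.

2.30×10^-6 A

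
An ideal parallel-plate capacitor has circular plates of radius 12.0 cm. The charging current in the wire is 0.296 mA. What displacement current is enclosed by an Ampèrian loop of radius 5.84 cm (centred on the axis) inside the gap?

By continuity the displacement current in the gap matches the conduction current: I_d = 2.96×10^-4 A.
The field is uniform, so I_d,enc = I_d (r/R)² = (2.96×10^-4)(5.84/12.0)² = 7.01×10^-5 A.

7.01×10^-5 A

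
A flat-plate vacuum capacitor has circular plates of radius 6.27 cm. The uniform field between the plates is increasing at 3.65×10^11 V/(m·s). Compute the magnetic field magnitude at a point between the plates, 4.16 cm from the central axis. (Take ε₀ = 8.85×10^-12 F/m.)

8.44×10^-8 T

I_d = ε₀ dΦ_E/dt = ε₀ πR² (dE/dt) = (8.85×10^-12)(0.01235)(3.65×10^11) = 0.03989 A through the full plate area.
An Ampèrian loop of radius r encloses a fraction (r/R)² of I_d. Then B·2πr = μ₀ I_d (r/R)², giving B = μ₀ I_d r/(2πR²) = 8.44×10^-8 T.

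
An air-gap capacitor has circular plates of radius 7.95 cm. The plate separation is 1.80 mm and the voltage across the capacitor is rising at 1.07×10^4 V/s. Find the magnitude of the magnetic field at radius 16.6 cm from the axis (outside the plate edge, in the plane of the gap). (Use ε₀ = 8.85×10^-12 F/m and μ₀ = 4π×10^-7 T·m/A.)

1.26×10^-12 T

I_d = C dV/dt with C = ε₀πR²/d = 9.765×10^-11 F, so I_d = (9.765×10^-11)(1.07×10^4) = 1.045×10^-6 A.
With r > R the enclosed displacement current is the full I_d; B = μ₀ I_d / (2πr) = 1.26×10^-12 T.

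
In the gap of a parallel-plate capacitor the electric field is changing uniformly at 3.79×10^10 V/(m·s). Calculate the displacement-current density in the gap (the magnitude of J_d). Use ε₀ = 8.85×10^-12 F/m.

J_d = ε₀ ∂E/∂t, so J_d = 0.335 A/m².

0.335 A/m²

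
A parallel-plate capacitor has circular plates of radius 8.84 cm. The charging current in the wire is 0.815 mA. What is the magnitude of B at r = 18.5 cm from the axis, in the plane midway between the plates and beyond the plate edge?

8.81×10^-10 T

By continuity the displacement current in the gap matches the conduction current: I_d = 8.15×10^-4 A.
Outside the plates the loop encloses all of I_d, so B·2πr = μ₀ I_d and B = 8.81×10^-10 T.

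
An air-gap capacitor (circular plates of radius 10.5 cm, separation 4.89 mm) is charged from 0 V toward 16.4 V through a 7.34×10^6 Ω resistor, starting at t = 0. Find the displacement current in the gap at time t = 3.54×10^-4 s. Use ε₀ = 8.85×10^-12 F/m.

1.04×10^-6 A

C = ε₀A/d = (8.85×10^-12)(0.03464)/(4.89×10^-3) = 6.269×10^-11 F, so τ = RC = 4.601×10^-4 s.
The conduction current is I(t) = (V₀/R) e^(−t/τ), and the displacement current between the plates equals it.
t/τ = 0.7694; I_d = (16.4/7.34×10^6) · e^(−0.7694) = (2.234×10^-6)(0.4633) = 1.04×10^-6 A.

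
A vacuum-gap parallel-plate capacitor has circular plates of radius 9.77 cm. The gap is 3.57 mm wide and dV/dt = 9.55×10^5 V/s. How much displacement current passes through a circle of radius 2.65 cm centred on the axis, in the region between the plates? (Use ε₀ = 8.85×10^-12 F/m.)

5.22×10^-6 A

I_d = C dV/dt with C = ε₀πR²/d = 7.434×10^-11 F, so I_d = (7.434×10^-11)(9.55×10^5) = 7.099×10^-5 A.
Through an area πr² the displacement current is I_d·(πr²/πR²) = I_d (r/R)² = 5.22×10^-6 A.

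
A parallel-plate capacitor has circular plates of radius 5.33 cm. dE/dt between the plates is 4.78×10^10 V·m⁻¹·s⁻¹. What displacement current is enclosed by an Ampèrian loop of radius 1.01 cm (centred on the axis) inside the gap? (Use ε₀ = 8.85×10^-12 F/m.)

1.36×10^-4 A

Total displacement current: I_d = ε₀(πR²)(dE/dt) = (8.85×10^-12)(8.925×10^-3)(4.78×10^10) = 3.776×10^-3 A.
Through an area πr² the displacement current is I_d·(πr²/πR²) = I_d (r/R)² = 1.36×10^-4 A.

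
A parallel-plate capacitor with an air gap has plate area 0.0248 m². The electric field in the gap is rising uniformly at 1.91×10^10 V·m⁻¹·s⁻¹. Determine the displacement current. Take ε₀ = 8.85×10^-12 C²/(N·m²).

With a uniform field, Φ_E = EA, so I_d = ε₀ A dE/dt = 4.19×10^-3 A.

4.19×10^-3 A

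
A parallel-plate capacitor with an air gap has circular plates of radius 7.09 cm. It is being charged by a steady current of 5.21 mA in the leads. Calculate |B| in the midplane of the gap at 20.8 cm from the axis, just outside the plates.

No conduction current crosses the gap, so I_d there equals the 5.21×10^-3 A in the leads.
Outside the plates the loop encloses all of I_d, so B·2πr = μ₀ I_d and B = 5.01×10^-9 T.

5.01×10^-9 T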